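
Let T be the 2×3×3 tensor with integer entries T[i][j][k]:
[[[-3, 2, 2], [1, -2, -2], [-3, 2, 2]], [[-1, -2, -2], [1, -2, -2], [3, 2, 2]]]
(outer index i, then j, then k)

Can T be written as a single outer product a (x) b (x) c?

The mode-2 unfolding of T (rows indexed by j, columns by (i,k) = (0,0), (0,1), (0,2), (1,0), (1,1), (1,2)) is [[-3, 2, 2, -1, -2, -2], [1, -2, -2, 1, -2, -2], [-3, 2, 2, 3, 2, 2]].
There the 3×3 minor on rows j ∈ {0, 1, 2}, columns (i,k) ∈ {(0,0), (0,1), (1,0)} is det [[-3, 2, -1], [1, -2, 1], [-3, 2, 3]] = 16 ≠ 0, so this unfolding has rank ≥ 3; CP rank is at least every unfolding rank, so rank(T) ≥ 3.
In particular rank(T) ≥ 3 > 1, so T is not rank-1.

No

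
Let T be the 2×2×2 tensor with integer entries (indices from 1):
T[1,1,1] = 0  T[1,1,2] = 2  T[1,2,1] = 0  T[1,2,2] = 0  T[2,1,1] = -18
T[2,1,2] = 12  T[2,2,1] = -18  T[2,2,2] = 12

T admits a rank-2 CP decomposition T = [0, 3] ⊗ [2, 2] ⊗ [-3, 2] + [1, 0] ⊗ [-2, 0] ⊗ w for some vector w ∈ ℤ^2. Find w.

w = [0, -1]

Subtract the known terms from T to get the rank-1 residual R = [1, 0] ⊗ [-2, 0] ⊗ w, so R[i,j,k] = a[i]·b[j]·w[k]. Pick indices with nonzero a[1]·b[1] = (1)·(-2) = -2. Only the fibre through (1,1,·) is needed: R[1,1,:] = T[1,1,:] − Σₗ aₗ[1]bₗ[1]cₗ = [0, 2] − (0)·(2)·[-3, 2] = [0, 2]. Then w[k] = R[1,1,k] / -2 for each k, giving w = [0, 2] / -2 = [0, -1].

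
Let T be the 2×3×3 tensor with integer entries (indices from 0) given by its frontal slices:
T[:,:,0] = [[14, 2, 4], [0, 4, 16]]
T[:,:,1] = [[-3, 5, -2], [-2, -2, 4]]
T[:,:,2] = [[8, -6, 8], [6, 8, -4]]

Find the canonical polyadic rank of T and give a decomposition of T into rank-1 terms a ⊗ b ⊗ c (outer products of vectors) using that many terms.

rank(T) = 3

Lower bound: in the mode-2 unfolding of T (rows indexed by j, columns by (i,k)) the 3×3 minor on rows j ∈ {0, 1, 2}, columns (i,k) ∈ {(0,0), (0,1), (0,2)} is det [[14, -3, 8], [2, 5, -6], [4, -2, 8]] = 320 ≠ 0, so that unfolding has rank ≥ 3 and hence rank(T) ≥ 3 (CP rank is at least every unfolding rank, though it can be larger).
Upper bound: T is a sum of 3 rank-1 terms, T = [1, -2] ⊗ [1, 1, -2] ⊗ [2, 1, -2] + [1, 0] ⊗ [1, -1, 0] ⊗ [8, -4, 8] + [1, 1] ⊗ [1, 2, 2] ⊗ [4, 0, 2] (written with every a and b primitive with positive leading entry and the scale carried by c; CP decompositions are not unique, and this one is verified by expanding entrywise), so rank(T) ≤ 3.
These bounds meet, so rank(T) = 3.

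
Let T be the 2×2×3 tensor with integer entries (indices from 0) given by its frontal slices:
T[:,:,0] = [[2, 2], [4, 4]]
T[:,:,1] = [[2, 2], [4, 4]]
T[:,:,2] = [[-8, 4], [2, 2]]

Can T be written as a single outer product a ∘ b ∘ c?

No

The mode-2 unfolding of T (rows indexed by j, columns by (i,k) = (0,0), (0,1), (0,2), (1,0), (1,1), (1,2)) is [[2, 2, -8, 4, 4, 2], [2, 2, 4, 4, 4, 2]].
There the 2×2 minor on rows j ∈ {0, 1}, columns (i,k) ∈ {(0,0), (0,2)} is det [[2, -8], [2, 4]] = 24 ≠ 0, so this unfolding has rank ≥ 2; CP rank is at least every unfolding rank, so rank(T) ≥ 2.
In particular rank(T) ≥ 2 > 1, so T is not rank-1.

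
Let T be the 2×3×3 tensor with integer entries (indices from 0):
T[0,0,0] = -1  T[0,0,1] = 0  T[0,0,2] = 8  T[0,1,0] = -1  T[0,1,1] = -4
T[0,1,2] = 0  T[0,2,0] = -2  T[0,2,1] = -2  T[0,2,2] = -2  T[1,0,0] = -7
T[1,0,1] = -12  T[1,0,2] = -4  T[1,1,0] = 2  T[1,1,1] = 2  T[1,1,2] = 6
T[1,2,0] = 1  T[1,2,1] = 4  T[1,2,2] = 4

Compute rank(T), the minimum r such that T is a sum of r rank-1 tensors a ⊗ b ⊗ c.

Lower bound: the mode-2 unfolding of T (rows indexed by j, columns by (i,k) = (0,0), (0,1), (0,2), (1,0), (1,1), (1,2)) is [[-1, 0, 8, -7, -12, -4], [-1, -4, 0, 2, 2, 6], [-2, -2, -2, 1, 4, 4]].
There the 3×3 minor on rows j ∈ {0, 1, 2}, columns (i,k) ∈ {(0,0), (0,1), (0,2)} is det [[-1, 0, 8], [-1, -4, 0], [-2, -2, -2]] = -56 ≠ 0, so this unfolding has rank ≥ 3; CP rank is at least every unfolding rank, so rank(T) ≥ 3. (Unfolding ranks only ever bound the CP rank from below — rank(T) can be strictly larger than all of them — so the matching upper bound has to come from an explicit 3-term decomposition.)
Upper bound: T is a sum of 3 rank-1 terms, T = [1, -2] ⊗ [2, -1, -1] ⊗ [1, 2, 2] + [1, 1] ⊗ [1, 2, -1] ⊗ [1, 0, 0] + [1, 1] ⊗ [2, 1, 0] ⊗ [-2, -2, 2] (written with every a and b primitive with positive leading entry and the scale carried by c; CP decompositions are not unique, and this one is verified by expanding entrywise), so rank(T) ≤ 3.
These bounds meet, so rank(T) = 3.

3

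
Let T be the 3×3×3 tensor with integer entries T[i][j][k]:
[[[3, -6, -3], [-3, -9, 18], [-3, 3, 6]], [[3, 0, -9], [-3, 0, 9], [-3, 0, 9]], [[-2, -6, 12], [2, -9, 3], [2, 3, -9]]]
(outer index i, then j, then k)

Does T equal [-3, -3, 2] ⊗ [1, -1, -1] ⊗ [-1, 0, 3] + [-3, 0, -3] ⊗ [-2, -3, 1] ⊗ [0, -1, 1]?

Yes

Reconstruct entrywise from the claimed factors. For example, T[1,0,0] = 3 and Σₗ aₗ[1]bₗ[0]cₗ[0] = (-3)·(1)·(-1) + (0)·(-2)·(0) = 3; checking all 27 entries, every one matches. The claim holds.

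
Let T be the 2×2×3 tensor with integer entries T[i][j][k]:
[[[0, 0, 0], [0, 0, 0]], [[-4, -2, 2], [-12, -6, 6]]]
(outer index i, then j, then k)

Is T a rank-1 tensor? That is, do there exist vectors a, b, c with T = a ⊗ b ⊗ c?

If T = a ⊗ b ⊗ c then every fibre of T is a multiple of the corresponding factor, so read the factors off the fibres through the nonzero entry T[1,0,0] = -4.
The mode-1 fibre T[:,0,0] = [0, -4] gives a = [0, 1] (primitive direction); the mode-2 fibre T[1,:,0] = [-4, -12] gives b = [1, 3]; then c[k] = T[1,0,k] / (a[1]·b[0]) = [-4, -2, 2] / 1 = [-4, -2, 2].
Expanding [0, 1] ⊗ [1, 3] ⊗ [-4, -2, 2] reproduces all 12 entries of T, so T = [0, 1] ⊗ [1, 3] ⊗ [-4, -2, 2] and rank(T) ≤ 1.
Equivalently every frontal slice T[:,:,k] is c[k] times the rank-1 matrix [0, 1] ⊗ [1, 3]. So T has rank 1 (it is nonzero).

Yes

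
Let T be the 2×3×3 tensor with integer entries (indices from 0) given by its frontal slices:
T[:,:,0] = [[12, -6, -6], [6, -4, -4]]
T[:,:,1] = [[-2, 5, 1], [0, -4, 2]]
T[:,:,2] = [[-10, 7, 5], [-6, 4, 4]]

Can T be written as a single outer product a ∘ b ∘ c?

The mode-2 unfolding of T (rows indexed by j, columns by (i,k) = (0,0), (0,1), (0,2), (1,0), (1,1), (1,2)) is [[12, -2, -10, 6, 0, -6], [-6, 5, 7, -4, -4, 4], [-6, 1, 5, -4, 2, 4]].
There the 3×3 minor on rows j ∈ {0, 1, 2}, columns (i,k) ∈ {(0,0), (0,1), (1,0)} is det [[12, -2, 6], [-6, 5, -4], [-6, 1, -4]] = -48 ≠ 0, so this unfolding has rank ≥ 3; CP rank is at least every unfolding rank, so rank(T) ≥ 3.
In particular rank(T) ≥ 3 > 1, so T is not rank-1.

No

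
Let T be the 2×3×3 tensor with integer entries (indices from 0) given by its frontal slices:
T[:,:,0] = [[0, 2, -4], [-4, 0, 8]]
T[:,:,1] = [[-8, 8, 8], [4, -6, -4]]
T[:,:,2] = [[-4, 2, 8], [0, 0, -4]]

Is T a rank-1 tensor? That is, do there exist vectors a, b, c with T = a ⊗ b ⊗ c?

The mode-2 unfolding of T (rows indexed by j, columns by (i,k) = (0,0), (0,1), (0,2), (1,0), (1,1), (1,2)) is [[0, -8, -4, -4, 4, 0], [2, 8, 2, 0, -6, 0], [-4, 8, 8, 8, -4, -4]].
There the 3×3 minor on rows j ∈ {0, 1, 2}, columns (i,k) ∈ {(0,0), (0,1), (1,0)} is det [[0, -8, -4], [2, 8, 0], [-4, 8, 8]] = -64 ≠ 0, so this unfolding has rank ≥ 3; CP rank is at least every unfolding rank, so rank(T) ≥ 3.
In particular rank(T) ≥ 3 > 1, so T is not rank-1.

No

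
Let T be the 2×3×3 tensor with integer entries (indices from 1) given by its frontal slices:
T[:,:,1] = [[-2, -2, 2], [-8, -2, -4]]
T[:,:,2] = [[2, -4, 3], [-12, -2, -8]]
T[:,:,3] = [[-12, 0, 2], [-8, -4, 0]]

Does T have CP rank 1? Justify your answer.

The mode-2 unfolding of T (rows indexed by j, columns by (i,k) = (1,1), (1,2), (1,3), (2,1), (2,2), (2,3)) is [[-2, 2, -12, -8, -12, -8], [-2, -4, 0, -2, -2, -4], [2, 3, 2, -4, -8, 0]].
There the 3×3 minor on rows j ∈ {1, 2, 3}, columns (i,k) ∈ {(1,1), (1,2), (2,1)} is det [[-2, 2, -8], [-2, -4, -2], [2, 3, -4]] = -84 ≠ 0, so this unfolding has rank ≥ 3; CP rank is at least every unfolding rank, so rank(T) ≥ 3.
In particular rank(T) ≥ 3 > 1, so T is not rank-1.

No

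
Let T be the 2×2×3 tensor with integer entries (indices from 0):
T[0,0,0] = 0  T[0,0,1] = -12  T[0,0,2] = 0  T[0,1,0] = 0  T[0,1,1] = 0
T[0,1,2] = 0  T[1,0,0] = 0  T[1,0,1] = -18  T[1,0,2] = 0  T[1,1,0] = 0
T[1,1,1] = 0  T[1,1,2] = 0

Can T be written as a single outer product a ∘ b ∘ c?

The mode-1 fibre T[:,0,1] = [-12, -18] gives a = [2, 3] (primitive direction); the mode-2 fibre T[0,:,1] = [-12, 0] gives b = [1, 0]; then c[k] = T[0,0,k] / (a[0]·b[0]) = [0, -12, 0] / 2 = [0, -6, 0].
Expanding [2, 3] ∘ [1, 0] ∘ [0, -6, 0] reproduces all 12 entries of T, so T = [2, 3] ∘ [1, 0] ∘ [0, -6, 0] and rank(T) ≤ 1.
Equivalently every frontal slice T[:,:,k] is c[k] times the rank-1 matrix [2, 3] ∘ [1, 0]. So T has rank 1 (it is nonzero).

Yes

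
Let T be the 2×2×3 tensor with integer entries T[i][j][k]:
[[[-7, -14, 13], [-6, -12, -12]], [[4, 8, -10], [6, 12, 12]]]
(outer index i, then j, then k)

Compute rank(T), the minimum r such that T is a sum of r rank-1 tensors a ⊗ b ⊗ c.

Lower bound: in the mode-1 unfolding of T (rows indexed by i, columns by (j,k)) the 2×2 minor on rows i ∈ {0, 1}, columns (j,k) ∈ {(0,0), (0,2)} is det [[-7, 13], [4, -10]] = 18 ≠ 0, so that unfolding has rank ≥ 2 and hence rank(T) ≥ 2 (CP rank is at least every unfolding rank, though it can be larger).
Upper bound: with S_k = T[:,:,k], the two rank-1 terms a₁b₁ᵀ, a₂b₂ᵀ are the rank-1 members of the pencil x·S₀ + y·S₂.
det(x·S₀ + y·S₂) is −18·x² − 18·xy + 36·y² = (-18)·(x + 2·y)(x − y), vanishing at (x:y) = (2:-1) and (1:1).
M₁ = 2·S₀ − S₂ = [[-27, 0], [18, 0]] = (-9)·(3, -2)(1, 0)ᵀ and M₂ = S₀ + S₂ = [[6, -18], [-6, 18]] = 6·(1, -1)(1, -3)ᵀ, so take a₁ = (3, -2), b₁ = (1, 0), a₂ = (1, -1), b₂ = (1, -3).
Each slice is an integer combination of E₁ = a₁b₁ᵀ and E₂ = a₂b₂ᵀ: S₀ = −3·E₁ + 2·E₂, S₁ = −6·E₁ + 4·E₂, S₂ = 3·E₁ + 4·E₂; reading off coefficients, c₁ = (-3, -6, 3) and c₂ = (2, 4, 4).
Hence T = (3, -2) ⊗ (1, 0) ⊗ (-3, -6, 3) + (1, -1) ⊗ (1, -3) ⊗ (2, 4, 4), so rank(T) ≤ 2.
These bounds meet, so rank(T) = 2.

2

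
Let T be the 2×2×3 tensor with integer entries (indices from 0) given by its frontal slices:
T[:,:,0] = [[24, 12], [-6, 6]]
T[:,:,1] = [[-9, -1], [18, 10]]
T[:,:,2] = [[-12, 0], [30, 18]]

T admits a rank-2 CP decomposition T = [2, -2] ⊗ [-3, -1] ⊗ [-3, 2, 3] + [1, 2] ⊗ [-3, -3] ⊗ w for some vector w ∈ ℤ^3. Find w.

Subtract the known terms from T to get the rank-1 residual R = [1, 2] ⊗ [-3, -3] ⊗ w, so R[i,j,k] = a[i]·b[j]·w[k]. Pick indices with nonzero a[0]·b[0] = (1)·(-3) = -3. Only the fibre through (0,0,·) is needed: R[0,0,:] = T[0,0,:] − Σₗ aₗ[0]bₗ[0]cₗ = [24, -9, -12] − (2)·(-3)·[-3, 2, 3] = [6, 3, 6]. Then w[k] = R[0,0,k] / -3 for each k, giving w = [6, 3, 6] / -3 = [-2, -1, -2].

w = [-2, -1, -2]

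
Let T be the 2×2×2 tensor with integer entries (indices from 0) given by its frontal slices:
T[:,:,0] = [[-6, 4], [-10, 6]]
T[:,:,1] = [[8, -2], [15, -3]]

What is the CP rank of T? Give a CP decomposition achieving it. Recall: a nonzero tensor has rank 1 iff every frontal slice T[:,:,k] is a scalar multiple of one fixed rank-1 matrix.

rank(T) = 2

Lower bound: the mode-3 unfolding of T (rows indexed by k, columns by (i,j) = (0,0), (0,1), (1,0), (1,1)) is [[-6, 4, -10, 6], [8, -2, 15, -3]].
There the 2×2 minor on rows k ∈ {0, 1}, columns (i,j) ∈ {(0,0), (0,1)} is det [[-6, 4], [8, -2]] = -20 ≠ 0, so this unfolding has rank ≥ 2; CP rank is at least every unfolding rank, so rank(T) ≥ 2. (This is only a lower bound: in general the CP rank may exceed every unfolding rank, so we still need to exhibit 2 rank-1 terms summing to T.)
Upper bound — finding two terms. Write S_k = T[:,:,k] for the frontal slices: S₀ = [[-6, 4], [-10, 6]], S₁ = [[8, -2], [15, -3]].
If T = a₁ ⊗ b₁ ⊗ c₁ + a₂ ⊗ b₂ ⊗ c₂ then each S_k = c₁[k]·a₁b₁ᵀ + c₂[k]·a₂b₂ᵀ. S₀ and S₁ are linearly independent, so a₁b₁ᵀ and a₂b₂ᵀ must span the same plane of matrices: they are the rank-1 matrices of the form x·S₀ + y·S₁.
det(x·S₀ + y·S₁) is 4·x² − 14·xy + 6·y² = 2·(x − 3·y)(2·x − y), vanishing at (x:y) = (3:1) and (1:2).
M₁ = 3·S₀ + S₁ = [[-10, 10], [-15, 15]] = (-5)·(2, 3)(1, -1)ᵀ and M₂ = S₀ + 2·S₁ = [[10, 0], [20, 0]] = 10·(1, 2)(1, 0)ᵀ, so take a₁ = (2, 3), b₁ = (1, -1), a₂ = (1, 2), b₂ = (1, 0).
Each slice is an integer combination of E₁ = a₁b₁ᵀ and E₂ = a₂b₂ᵀ: S₀ = −2·E₁ − 2·E₂, S₁ = E₁ + 6·E₂; reading off coefficients, c₁ = (-2, 1) and c₂ = (-2, 6).
Hence T = (2, 3) ⊗ (1, -1) ⊗ (-2, 1) + (1, 2) ⊗ (1, 0) ⊗ (-2, 6), so rank(T) ≤ 2.
These bounds meet, so rank(T) = 2.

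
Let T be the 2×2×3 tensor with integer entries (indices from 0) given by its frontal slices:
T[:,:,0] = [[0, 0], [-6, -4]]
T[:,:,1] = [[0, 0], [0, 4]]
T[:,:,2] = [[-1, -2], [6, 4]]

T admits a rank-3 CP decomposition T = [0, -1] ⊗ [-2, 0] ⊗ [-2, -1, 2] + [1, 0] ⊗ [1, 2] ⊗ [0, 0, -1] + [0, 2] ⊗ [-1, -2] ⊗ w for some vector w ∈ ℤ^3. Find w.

w = [1, -1, -1]

Subtract the known terms from T to get the rank-1 residual R = [0, 2] ⊗ [-1, -2] ⊗ w, so R[i,j,k] = a[i]·b[j]·w[k]. Pick indices with nonzero a[1]·b[0] = (2)·(-1) = -2. Only the fibre through (1,0,·) is needed: R[1,0,:] = T[1,0,:] − Σₗ aₗ[1]bₗ[0]cₗ = [-6, 0, 6] − (-1)·(-2)·[-2, -1, 2] − (0)·(1)·[0, 0, -1] = [-2, 2, 2]. Then w[k] = R[1,0,k] / -2 for each k, giving w = [-2, 2, 2] / -2 = [1, -1, -1].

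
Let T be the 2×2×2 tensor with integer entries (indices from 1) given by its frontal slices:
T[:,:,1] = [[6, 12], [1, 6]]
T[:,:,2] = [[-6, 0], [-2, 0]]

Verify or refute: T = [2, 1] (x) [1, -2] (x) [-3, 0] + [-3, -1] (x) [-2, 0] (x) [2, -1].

Yes

Reconstruct entrywise from the claimed factors. For example, T[2,1,1] = 1 and Σₗ aₗ[2]bₗ[1]cₗ[1] = (1)·(1)·(-3) + (-1)·(-2)·(2) = 1; checking all 8 entries, every one matches. The claim holds.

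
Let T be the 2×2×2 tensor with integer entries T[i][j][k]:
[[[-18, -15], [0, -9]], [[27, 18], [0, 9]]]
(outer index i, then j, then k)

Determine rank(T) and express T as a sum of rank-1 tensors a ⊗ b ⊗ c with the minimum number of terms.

rank(T) = 2

Lower bound: the mode-3 unfolding of T (rows indexed by k, columns by (i,j) = (0,0), (0,1), (1,0), (1,1)) is [[-18, 0, 27, 0], [-15, -9, 18, 9]].
There the 2×2 minor on rows k ∈ {0, 1}, columns (i,j) ∈ {(0,0), (0,1)} is det [[-18, 0], [-15, -9]] = 162 ≠ 0, so this unfolding has rank ≥ 2; CP rank is at least every unfolding rank, so rank(T) ≥ 2. (Unfolding ranks only ever bound the CP rank from below — rank(T) can be strictly larger than all of them — so the matching upper bound has to come from an explicit 2-term decomposition.)
Upper bound — finding two terms. Write S_k = T[:,:,k] for the frontal slices: S₀ = [[-18, 0], [27, 0]], S₁ = [[-15, -9], [18, 9]].
If T = a₁ ⊗ b₁ ⊗ c₁ + a₂ ⊗ b₂ ⊗ c₂ then each S_k = c₁[k]·a₁b₁ᵀ + c₂[k]·a₂b₂ᵀ. S₀ and S₁ are linearly independent, so a₁b₁ᵀ and a₂b₂ᵀ must span the same plane of matrices: they are the rank-1 matrices of the form x·S₀ + y·S₁.
det(x·S₀ + y·S₁) is 81·xy + 27·y² = 27·(y)(3·x + y), vanishing at (x:y) = (1:0) and (1:-3).
M₁ = S₀ = [[-18, 0], [27, 0]] = (-9)·[2, -3][1, 0]ᵀ and M₂ = S₀ − 3·S₁ = [[27, 27], [-27, -27]] = 27·[1, -1][1, 1]ᵀ, so take a₁ = [2, -3], b₁ = [1, 0], a₂ = [1, -1], b₂ = [1, 1].
Each slice is an integer combination of E₁ = a₁b₁ᵀ and E₂ = a₂b₂ᵀ: S₀ = −9·E₁, S₁ = −3·E₁ − 9·E₂; reading off coefficients, c₁ = [-9, -3] and c₂ = [0, -9].
Hence T = [2, -3] ⊗ [1, 0] ⊗ [-9, -3] + [1, -1] ⊗ [1, 1] ⊗ [0, -9], so rank(T) ≤ 2.
These bounds meet, so rank(T) = 2.
Check entry T[1,1,1] = 9: (-3)·(0)·(-3) + (-1)·(1)·(-9) = 9.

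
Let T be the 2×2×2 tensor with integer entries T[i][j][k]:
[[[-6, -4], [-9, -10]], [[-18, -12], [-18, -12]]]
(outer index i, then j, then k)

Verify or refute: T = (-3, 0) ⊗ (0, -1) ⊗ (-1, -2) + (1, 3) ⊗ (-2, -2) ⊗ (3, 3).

Reconstruct entry (0,0,1) from the claimed factors: Σₗ aₗ[0]bₗ[0]cₗ[1] = (-3)·(0)·(-2) + (1)·(-2)·(3) = -6, but T[0,0,1] = -4. The claim is false.

No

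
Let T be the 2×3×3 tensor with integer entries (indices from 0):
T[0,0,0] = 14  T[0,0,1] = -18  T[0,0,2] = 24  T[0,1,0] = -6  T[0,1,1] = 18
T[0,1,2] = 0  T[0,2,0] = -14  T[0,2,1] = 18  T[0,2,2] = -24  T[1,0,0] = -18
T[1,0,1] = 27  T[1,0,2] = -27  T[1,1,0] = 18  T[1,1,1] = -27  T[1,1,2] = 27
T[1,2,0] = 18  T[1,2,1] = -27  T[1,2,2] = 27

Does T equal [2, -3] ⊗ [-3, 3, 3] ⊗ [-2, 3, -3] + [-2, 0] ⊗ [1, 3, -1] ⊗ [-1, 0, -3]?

Reconstruct entrywise from the claimed factors. For example, T[1,2,2] = 27 and Σₗ aₗ[1]bₗ[2]cₗ[2] = (-3)·(3)·(-3) + (0)·(-1)·(-3) = 27; checking all 18 entries, every one matches. The claim holds.

Yes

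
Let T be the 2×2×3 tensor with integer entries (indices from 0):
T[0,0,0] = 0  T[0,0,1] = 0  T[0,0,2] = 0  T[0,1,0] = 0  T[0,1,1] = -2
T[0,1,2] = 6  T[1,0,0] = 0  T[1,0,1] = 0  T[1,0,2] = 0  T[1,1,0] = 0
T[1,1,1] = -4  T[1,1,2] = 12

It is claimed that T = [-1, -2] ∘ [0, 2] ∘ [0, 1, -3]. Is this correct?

Reconstruct entrywise from the claimed factors. For example, T[0,1,0] = 0 and Σₗ aₗ[0]bₗ[1]cₗ[0] = (-1)·(2)·(0) = 0; checking all 12 entries, every one matches. The claim holds.

Yes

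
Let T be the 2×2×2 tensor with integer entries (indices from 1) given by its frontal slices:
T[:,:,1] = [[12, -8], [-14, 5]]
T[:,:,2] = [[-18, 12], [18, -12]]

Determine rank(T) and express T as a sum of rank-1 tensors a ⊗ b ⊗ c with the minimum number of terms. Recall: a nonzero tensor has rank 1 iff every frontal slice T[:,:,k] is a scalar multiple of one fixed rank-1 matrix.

rank(T) = 2

Lower bound: the mode-3 unfolding of T (rows indexed by k, columns by (i,j) = (1,1), (1,2), (2,1), (2,2)) is [[12, -8, -14, 5], [-18, 12, 18, -12]].
There the 2×2 minor on rows k ∈ {1, 2}, columns (i,j) ∈ {(1,1), (2,1)} is det [[12, -14], [-18, 18]] = -36 ≠ 0, so this unfolding has rank ≥ 2; CP rank is at least every unfolding rank, so rank(T) ≥ 2. (Flattening ranks never certify an upper bound on CP rank; for that we must actually write T with 2 rank-1 terms.)
Upper bound — finding two terms. Write S_k = T[:,:,k] for the frontal slices: S₁ = [[12, -8], [-14, 5]], S₂ = [[-18, 12], [18, -12]].
If T = a₁ ⊗ b₁ ⊗ c₁ + a₂ ⊗ b₂ ⊗ c₂ then each S_k = c₁[k]·a₁b₁ᵀ + c₂[k]·a₂b₂ᵀ. S₁ and S₂ are linearly independent, so a₁b₁ᵀ and a₂b₂ᵀ must span the same plane of matrices: they are the rank-1 matrices of the form x·S₁ + y·S₂.
det(x·S₁ + y·S₂) is −52·x² + 78·xy = (-26)·(2·x − 3·y)(x), vanishing at (x:y) = (3:2) and (0:1).
M₁ = 3·S₁ + 2·S₂ = [[0, 0], [-6, -9]] = (-3)·[0, 1][2, 3]ᵀ and M₂ = S₂ = [[-18, 12], [18, -12]] = (-6)·[1, -1][3, -2]ᵀ, so take a₁ = [0, 1], b₁ = [2, 3], a₂ = [1, -1], b₂ = [3, -2].
Each slice is an integer combination of E₁ = a₁b₁ᵀ and E₂ = a₂b₂ᵀ: S₁ = −E₁ + 4·E₂, S₂ = −6·E₂; reading off coefficients, c₁ = [-1, 0] and c₂ = [4, -6].
Hence T = [0, 1] ⊗ [2, 3] ⊗ [-1, 0] + [1, -1] ⊗ [3, -2] ⊗ [4, -6], so rank(T) ≤ 2.
These bounds meet, so rank(T) = 2.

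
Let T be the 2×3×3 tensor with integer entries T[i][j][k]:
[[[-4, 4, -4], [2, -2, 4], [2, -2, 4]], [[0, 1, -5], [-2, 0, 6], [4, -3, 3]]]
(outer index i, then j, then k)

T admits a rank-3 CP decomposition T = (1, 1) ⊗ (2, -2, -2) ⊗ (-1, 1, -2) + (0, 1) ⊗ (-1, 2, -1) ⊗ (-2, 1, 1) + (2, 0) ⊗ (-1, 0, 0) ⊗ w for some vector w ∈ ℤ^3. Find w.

Subtract the known terms from T to get the rank-1 residual R = (2, 0) ⊗ (-1, 0, 0) ⊗ w, so R[i,j,k] = a[i]·b[j]·w[k]. Pick indices with nonzero a[0]·b[0] = (2)·(-1) = -2. Only the fibre through (0,0,·) is needed: R[0,0,:] = T[0,0,:] − Σₗ aₗ[0]bₗ[0]cₗ = [-4, 4, -4] − (1)·(2)·(-1, 1, -2) − (0)·(-1)·(-2, 1, 1) = [-2, 2, 0]. Then w[k] = R[0,0,k] / -2 for each k, giving w = [-2, 2, 0] / -2 = (1, -1, 0).

w = (1, -1, 0)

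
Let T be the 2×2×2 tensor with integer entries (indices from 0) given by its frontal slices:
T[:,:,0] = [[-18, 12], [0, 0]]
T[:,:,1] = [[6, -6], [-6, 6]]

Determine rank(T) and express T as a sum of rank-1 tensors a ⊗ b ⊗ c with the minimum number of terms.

Lower bound: in the mode-3 unfolding of T (rows indexed by k, columns by (i,j)) the 2×2 minor on rows k ∈ {0, 1}, columns (i,j) ∈ {(0,0), (0,1)} is det [[-18, 12], [6, -6]] = 36 ≠ 0, so that unfolding has rank ≥ 2 and hence rank(T) ≥ 2 (CP rank is at least every unfolding rank, though it can be larger).
Upper bound: with S_k = T[:,:,k], the two rank-1 terms a₁b₁ᵀ, a₂b₂ᵀ are the rank-1 members of the pencil x·S₀ + y·S₁.
det(x·S₀ + y·S₁) is −36·xy = (-36)·(y)(x), vanishing at (x:y) = (1:0) and (0:1).
M₁ = S₀ = [[-18, 12], [0, 0]] = (-6)·(1, 0)(3, -2)ᵀ and M₂ = S₁ = [[6, -6], [-6, 6]] = 6·(1, -1)(1, -1)ᵀ, so take a₁ = (1, 0), b₁ = (3, -2), a₂ = (1, -1), b₂ = (1, -1).
Each slice is an integer combination of E₁ = a₁b₁ᵀ and E₂ = a₂b₂ᵀ: S₀ = −6·E₁, S₁ = 6·E₂; reading off coefficients, c₁ = (-6, 0) and c₂ = (0, 6).
Hence T = (1, 0) ⊗ (3, -2) ⊗ (-6, 0) + (1, -1) ⊗ (1, -1) ⊗ (0, 6), so rank(T) ≤ 2.
These bounds meet, so rank(T) = 2.

rank(T) = 2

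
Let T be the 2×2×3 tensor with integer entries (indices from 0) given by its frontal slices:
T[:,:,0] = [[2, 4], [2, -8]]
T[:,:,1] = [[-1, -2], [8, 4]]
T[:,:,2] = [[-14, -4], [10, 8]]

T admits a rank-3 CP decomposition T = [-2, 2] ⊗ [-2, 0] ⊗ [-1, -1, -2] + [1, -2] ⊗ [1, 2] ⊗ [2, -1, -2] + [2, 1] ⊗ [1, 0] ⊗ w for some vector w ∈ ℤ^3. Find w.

Subtract the known terms from T to get the rank-1 residual R = [2, 1] ⊗ [1, 0] ⊗ w, so R[i,j,k] = a[i]·b[j]·w[k]. Pick indices with nonzero a[0]·b[0] = (2)·(1) = 2. Only the fibre through (0,0,·) is needed: R[0,0,:] = T[0,0,:] − Σₗ aₗ[0]bₗ[0]cₗ = [2, -1, -14] − (-2)·(-2)·[-1, -1, -2] − (1)·(1)·[2, -1, -2] = [4, 4, -4]. Then w[k] = R[0,0,k] / 2 for each k, giving w = [4, 4, -4] / 2 = [2, 2, -2].

w = [2, 2, -2]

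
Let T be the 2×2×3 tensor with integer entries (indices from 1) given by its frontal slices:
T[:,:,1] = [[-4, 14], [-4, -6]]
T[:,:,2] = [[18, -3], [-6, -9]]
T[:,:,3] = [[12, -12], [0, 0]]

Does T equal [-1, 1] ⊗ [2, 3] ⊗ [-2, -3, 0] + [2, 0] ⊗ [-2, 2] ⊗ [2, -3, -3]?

Reconstruct entrywise from the claimed factors. For example, T[2,1,3] = 0 and Σₗ aₗ[2]bₗ[1]cₗ[3] = (1)·(2)·(0) + (0)·(-2)·(-3) = 0; checking all 12 entries, every one matches. The claim holds.

Yes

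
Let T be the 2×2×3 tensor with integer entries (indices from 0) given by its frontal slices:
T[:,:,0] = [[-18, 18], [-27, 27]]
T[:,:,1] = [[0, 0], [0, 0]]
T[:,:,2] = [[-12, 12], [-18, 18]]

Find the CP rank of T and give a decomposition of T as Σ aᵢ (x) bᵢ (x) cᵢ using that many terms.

Lower bound: T ≠ 0 (e.g. T[0,0,0] = -18), so rank(T) ≥ 1.
Upper bound: if T = a (x) b (x) c then every fibre of T is a multiple of the corresponding factor, so read the factors off the fibres through the nonzero entry T[0,0,0] = -18.
The mode-1 fibre T[:,0,0] = [-18, -27] gives a = [2, 3] (primitive direction); the mode-2 fibre T[0,:,0] = [-18, 18] gives b = [1, -1]; then c[k] = T[0,0,k] / (a[0]·b[0]) = [-18, 0, -12] / 2 = [-9, 0, -6].
Expanding [2, 3] (x) [1, -1] (x) [-9, 0, -6] reproduces all 12 entries of T, so T = [2, 3] (x) [1, -1] (x) [-9, 0, -6] and rank(T) ≤ 1.
These bounds meet, so rank(T) = 1.
Check entry T[1,0,0] = -27: (3)·(1)·(-9) = -27.

rank(T) = 1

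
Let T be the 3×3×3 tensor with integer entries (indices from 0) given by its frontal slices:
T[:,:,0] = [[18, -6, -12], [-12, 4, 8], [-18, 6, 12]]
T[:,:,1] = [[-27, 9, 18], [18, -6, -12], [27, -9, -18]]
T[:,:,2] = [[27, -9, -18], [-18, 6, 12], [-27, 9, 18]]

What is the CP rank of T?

1

Lower bound: T ≠ 0 (e.g. T[0,0,0] = 18), so rank(T) ≥ 1.
Upper bound: the mode-1 fibre T[:,0,0] = [18, -12, -18] gives a = [3, -2, -3] (primitive direction); the mode-2 fibre T[0,:,0] = [18, -6, -12] gives b = [3, -1, -2]; then c[k] = T[0,0,k] / (a[0]·b[0]) = [18, -27, 27] / 9 = [2, -3, 3].
Expanding [3, -2, -3] ⊗ [3, -1, -2] ⊗ [2, -3, 3] reproduces all 27 entries of T, so T = [3, -2, -3] ⊗ [3, -1, -2] ⊗ [2, -3, 3] and rank(T) ≤ 1.
These bounds meet, so rank(T) = 1.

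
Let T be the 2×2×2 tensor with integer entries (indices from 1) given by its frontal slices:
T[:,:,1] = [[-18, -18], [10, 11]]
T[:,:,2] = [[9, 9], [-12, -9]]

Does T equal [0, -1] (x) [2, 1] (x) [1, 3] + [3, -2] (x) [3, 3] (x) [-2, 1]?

Reconstruct entrywise from the claimed factors. For example, T[2,1,2] = -12 and Σₗ aₗ[2]bₗ[1]cₗ[2] = (-1)·(2)·(3) + (-2)·(3)·(1) = -12; checking all 8 entries, every one matches. The claim holds.

Yes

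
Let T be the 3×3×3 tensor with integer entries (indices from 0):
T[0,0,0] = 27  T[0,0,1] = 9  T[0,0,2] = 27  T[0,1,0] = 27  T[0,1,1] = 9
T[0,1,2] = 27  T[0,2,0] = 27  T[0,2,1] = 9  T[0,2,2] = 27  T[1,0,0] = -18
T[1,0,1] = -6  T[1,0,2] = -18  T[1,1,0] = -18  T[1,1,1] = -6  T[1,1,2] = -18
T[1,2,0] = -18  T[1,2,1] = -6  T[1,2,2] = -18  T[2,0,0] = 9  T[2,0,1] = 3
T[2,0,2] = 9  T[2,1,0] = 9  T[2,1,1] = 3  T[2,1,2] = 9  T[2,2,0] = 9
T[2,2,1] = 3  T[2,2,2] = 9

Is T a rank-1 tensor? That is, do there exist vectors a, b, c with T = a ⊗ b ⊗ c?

The mode-1 fibre T[:,0,0] = [27, -18, 9] gives a = (3, -2, 1) (primitive direction); the mode-2 fibre T[0,:,0] = [27, 27, 27] gives b = (1, 1, 1); then c[k] = T[0,0,k] / (a[0]·b[0]) = [27, 9, 27] / 3 = (9, 3, 9).
Expanding (3, -2, 1) ⊗ (1, 1, 1) ⊗ (9, 3, 9) reproduces all 27 entries of T, so T = (3, -2, 1) ⊗ (1, 1, 1) ⊗ (9, 3, 9) and rank(T) ≤ 1.
Equivalently every frontal slice T[:,:,k] is c[k] times the rank-1 matrix (3, -2, 1) ⊗ (1, 1, 1). So T has rank 1 (it is nonzero).

Yes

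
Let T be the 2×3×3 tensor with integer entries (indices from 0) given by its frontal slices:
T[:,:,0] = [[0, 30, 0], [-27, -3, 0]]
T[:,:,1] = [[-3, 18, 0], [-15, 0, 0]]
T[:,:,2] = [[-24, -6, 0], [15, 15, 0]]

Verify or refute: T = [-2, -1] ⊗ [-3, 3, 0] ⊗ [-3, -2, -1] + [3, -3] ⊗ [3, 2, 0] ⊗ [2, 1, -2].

Reconstruct entrywise from the claimed factors. For example, T[0,0,1] = -3 and Σₗ aₗ[0]bₗ[0]cₗ[1] = (-2)·(-3)·(-2) + (3)·(3)·(1) = -3; checking all 18 entries, every one matches. The claim holds.

Yes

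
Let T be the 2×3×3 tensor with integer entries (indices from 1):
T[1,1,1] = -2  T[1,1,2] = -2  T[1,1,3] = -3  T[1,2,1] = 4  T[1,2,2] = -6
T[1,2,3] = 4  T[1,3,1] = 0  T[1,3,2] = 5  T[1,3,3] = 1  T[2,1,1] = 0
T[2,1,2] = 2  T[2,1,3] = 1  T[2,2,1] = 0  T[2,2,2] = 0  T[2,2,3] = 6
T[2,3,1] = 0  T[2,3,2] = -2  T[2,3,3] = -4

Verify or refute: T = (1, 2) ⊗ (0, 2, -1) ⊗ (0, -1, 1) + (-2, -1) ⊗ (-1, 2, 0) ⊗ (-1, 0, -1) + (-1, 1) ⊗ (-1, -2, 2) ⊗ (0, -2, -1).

Reconstruct entry (2,1,1) from the claimed factors: Σₗ aₗ[2]bₗ[1]cₗ[1] = (2)·(0)·(0) + (-1)·(-1)·(-1) + (1)·(-1)·(0) = -1, but T[2,1,1] = 0. The claim is false.

No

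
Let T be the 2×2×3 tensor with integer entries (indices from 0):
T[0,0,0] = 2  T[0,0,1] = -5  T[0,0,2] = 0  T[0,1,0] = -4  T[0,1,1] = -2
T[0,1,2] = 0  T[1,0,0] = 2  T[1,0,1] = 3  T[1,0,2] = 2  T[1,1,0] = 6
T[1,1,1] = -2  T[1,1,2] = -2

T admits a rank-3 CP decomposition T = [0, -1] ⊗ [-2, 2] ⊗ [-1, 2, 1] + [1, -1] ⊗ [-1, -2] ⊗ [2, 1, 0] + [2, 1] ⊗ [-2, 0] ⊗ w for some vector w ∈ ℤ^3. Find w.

w = [-1, 1, 0]

Subtract the known terms from T to get the rank-1 residual R = [2, 1] ⊗ [-2, 0] ⊗ w, so R[i,j,k] = a[i]·b[j]·w[k]. Pick indices with nonzero a[0]·b[0] = (2)·(-2) = -4. Only the fibre through (0,0,·) is needed: R[0,0,:] = T[0,0,:] − Σₗ aₗ[0]bₗ[0]cₗ = [2, -5, 0] − (0)·(-2)·[-1, 2, 1] − (1)·(-1)·[2, 1, 0] = [4, -4, 0]. Then w[k] = R[0,0,k] / -4 for each k, giving w = [4, -4, 0] / -4 = [-1, 1, 0].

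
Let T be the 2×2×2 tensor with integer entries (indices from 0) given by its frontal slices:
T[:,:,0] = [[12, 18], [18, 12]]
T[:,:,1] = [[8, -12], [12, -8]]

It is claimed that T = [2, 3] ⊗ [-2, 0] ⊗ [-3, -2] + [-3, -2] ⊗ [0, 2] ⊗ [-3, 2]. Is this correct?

Reconstruct entrywise from the claimed factors. For example, T[1,1,0] = 12 and Σₗ aₗ[1]bₗ[1]cₗ[0] = (3)·(0)·(-3) + (-2)·(2)·(-3) = 12; checking all 8 entries, every one matches. The claim holds.

Yes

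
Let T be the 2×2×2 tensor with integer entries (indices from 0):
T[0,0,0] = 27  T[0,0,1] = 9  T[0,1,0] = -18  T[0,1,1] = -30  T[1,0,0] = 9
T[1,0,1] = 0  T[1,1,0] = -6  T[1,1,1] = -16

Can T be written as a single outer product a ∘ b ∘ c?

No

The mode-1 unfolding of T (rows indexed by i, columns by (j,k) = (0,0), (0,1), (1,0), (1,1)) is [[27, 9, -18, -30], [9, 0, -6, -16]].
There the 2×2 minor on rows i ∈ {0, 1}, columns (j,k) ∈ {(0,0), (0,1)} is det [[27, 9], [9, 0]] = -81 ≠ 0, so this unfolding has rank ≥ 2; CP rank is at least every unfolding rank, so rank(T) ≥ 2.
In particular rank(T) ≥ 2 > 1, so T is not rank-1.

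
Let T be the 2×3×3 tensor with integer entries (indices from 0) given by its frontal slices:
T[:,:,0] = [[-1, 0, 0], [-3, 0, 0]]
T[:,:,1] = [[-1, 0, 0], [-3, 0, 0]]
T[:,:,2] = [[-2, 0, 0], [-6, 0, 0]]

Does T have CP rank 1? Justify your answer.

Yes

If T = a ⊗ b ⊗ c then every fibre of T is a multiple of the corresponding factor, so read the factors off the fibres through the nonzero entry T[0,0,0] = -1.
The mode-1 fibre T[:,0,0] = [-1, -3] gives a = [1, 3] (primitive direction); the mode-2 fibre T[0,:,0] = [-1, 0, 0] gives b = [1, 0, 0]; then c[k] = T[0,0,k] / (a[0]·b[0]) = [-1, -1, -2] / 1 = [-1, -1, -2].
Expanding [1, 3] ⊗ [1, 0, 0] ⊗ [-1, -1, -2] reproduces all 18 entries of T, so T = [1, 3] ⊗ [1, 0, 0] ⊗ [-1, -1, -2] and rank(T) ≤ 1.
Equivalently every frontal slice T[:,:,k] is c[k] times the rank-1 matrix [1, 3] ⊗ [1, 0, 0]. So T has rank 1 (it is nonzero).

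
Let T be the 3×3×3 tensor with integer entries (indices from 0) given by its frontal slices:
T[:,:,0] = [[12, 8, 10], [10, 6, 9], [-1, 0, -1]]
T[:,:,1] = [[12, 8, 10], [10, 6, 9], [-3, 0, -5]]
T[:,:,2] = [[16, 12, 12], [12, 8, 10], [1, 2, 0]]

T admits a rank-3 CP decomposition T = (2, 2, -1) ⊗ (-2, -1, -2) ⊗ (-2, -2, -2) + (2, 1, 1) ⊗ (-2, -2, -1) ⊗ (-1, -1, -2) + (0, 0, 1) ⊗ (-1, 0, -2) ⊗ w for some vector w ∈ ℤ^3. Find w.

Subtract the known terms from T to get the rank-1 residual R = (0, 0, 1) ⊗ (-1, 0, -2) ⊗ w, so R[i,j,k] = a[i]·b[j]·w[k]. Pick indices with nonzero a[2]·b[0] = (1)·(-1) = -1. Only the fibre through (2,0,·) is needed: R[2,0,:] = T[2,0,:] − Σₗ aₗ[2]bₗ[0]cₗ = [-1, -3, 1] − (-1)·(-2)·(-2, -2, -2) − (1)·(-2)·(-1, -1, -2) = [1, -1, 1]. Then w[k] = R[2,0,k] / -1 for each k, giving w = [1, -1, 1] / -1 = (-1, 1, -1).

w = (-1, 1, -1)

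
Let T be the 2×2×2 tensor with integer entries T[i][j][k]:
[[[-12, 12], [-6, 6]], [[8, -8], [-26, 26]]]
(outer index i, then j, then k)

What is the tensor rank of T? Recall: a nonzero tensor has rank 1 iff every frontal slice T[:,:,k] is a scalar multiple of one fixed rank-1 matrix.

Lower bound: the mode-2 unfolding of T (rows indexed by j, columns by (i,k) = (0,0), (0,1), (1,0), (1,1)) is [[-12, 12, 8, -8], [-6, 6, -26, 26]].
There the 2×2 minor on rows j ∈ {0, 1}, columns (i,k) ∈ {(0,0), (1,0)} is det [[-12, 8], [-6, -26]] = 360 ≠ 0, so this unfolding has rank ≥ 2; CP rank is at least every unfolding rank, so rank(T) ≥ 2. (Flattening ranks never certify an upper bound on CP rank; for that we must actually write T with 2 rank-1 terms.)
Upper bound — finding two terms. Every mode-3 slice of T is a multiple of one matrix: T[:,:,k] = c[k]·M with c = [1, -1] and M = [[-12, -6], [8, -26]] (rows indexed by i, columns by j). So it suffices to write M as a sum of two rank-1 matrices.
Splitting M by its rows (i = 0, 1), M = [1, 0][-12, -6]ᵀ + [0, 1][8, -26]ᵀ.
Hence T = [1, 0] (x) [-12, -6] (x) [1, -1] + [0, 1] (x) [8, -26] (x) [1, -1], so rank(T) ≤ 2.
These bounds meet, so rank(T) = 2.

2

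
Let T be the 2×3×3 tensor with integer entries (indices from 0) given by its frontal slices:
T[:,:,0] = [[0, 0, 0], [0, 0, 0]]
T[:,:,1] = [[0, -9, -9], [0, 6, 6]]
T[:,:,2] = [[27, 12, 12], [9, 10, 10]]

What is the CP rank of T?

2

Lower bound: the mode-3 unfolding of T (rows indexed by k, columns by (i,j) = (0,0), (0,1), (0,2), (1,0), (1,1), (1,2)) is [[0, 0, 0, 0, 0, 0], [0, -9, -9, 0, 6, 6], [27, 12, 12, 9, 10, 10]].
There the 2×2 minor on rows k ∈ {1, 2}, columns (i,j) ∈ {(0,0), (0,1)} is det [[0, -9], [27, 12]] = 243 ≠ 0, so this unfolding has rank ≥ 2; CP rank is at least every unfolding rank, so rank(T) ≥ 2. (Flattening ranks never certify an upper bound on CP rank; for that we must actually write T with 2 rank-1 terms.)
Upper bound — finding two terms. Write S_k = T[:,:,k] for the frontal slices: S₀ = [[0, 0, 0], [0, 0, 0]], S₁ = [[0, -9, -9], [0, 6, 6]], S₂ = [[27, 12, 12], [9, 10, 10]].
If T = a₁ ⊗ b₁ ⊗ c₁ + a₂ ⊗ b₂ ⊗ c₂ then each S_k = c₁[k]·a₁b₁ᵀ + c₂[k]·a₂b₂ᵀ. S₁ and S₂ are linearly independent, so a₁b₁ᵀ and a₂b₂ᵀ must span the same plane of matrices: they are the rank-1 matrices of the form x·S₁ + y·S₂.
The 2×2 minor of x·S₁ + y·S₂ on rows {0,1}, columns {0,1} is 243·xy + 162·y² = 81·(3·x + 2·y)(y), vanishing at (x:y) = (2:-3) and (1:0).
M₁ = 2·S₁ − 3·S₂ = [[-81, -54, -54], [-27, -18, -18]] = (-9)·[3, 1][3, 2, 2]ᵀ and M₂ = S₁ = [[0, -9, -9], [0, 6, 6]] = (-3)·[3, -2][0, 1, 1]ᵀ, so take a₁ = [3, 1], b₁ = [3, 2, 2], a₂ = [3, -2], b₂ = [0, 1, 1].
Each slice is an integer combination of E₁ = a₁b₁ᵀ and E₂ = a₂b₂ᵀ: S₀ = 0, S₁ = −3·E₂, S₂ = 3·E₁ − 2·E₂; reading off coefficients, c₁ = [0, 0, 3] and c₂ = [0, -3, -2].
Hence T = [3, 1] ⊗ [3, 2, 2] ⊗ [0, 0, 3] + [3, -2] ⊗ [0, 1, 1] ⊗ [0, -3, -2], so rank(T) ≤ 2.
These bounds meet, so rank(T) = 2.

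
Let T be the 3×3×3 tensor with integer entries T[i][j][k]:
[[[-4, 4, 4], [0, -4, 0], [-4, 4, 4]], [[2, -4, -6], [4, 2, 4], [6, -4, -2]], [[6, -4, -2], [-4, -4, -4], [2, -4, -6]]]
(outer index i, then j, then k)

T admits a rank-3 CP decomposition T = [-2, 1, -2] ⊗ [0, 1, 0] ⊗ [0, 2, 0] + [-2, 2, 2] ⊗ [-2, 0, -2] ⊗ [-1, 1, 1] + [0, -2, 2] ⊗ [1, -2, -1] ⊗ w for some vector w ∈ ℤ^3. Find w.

w = [1, 0, 1]

Subtract the known terms from T to get the rank-1 residual R = [0, -2, 2] ⊗ [1, -2, -1] ⊗ w, so R[i,j,k] = a[i]·b[j]·w[k]. Pick indices with nonzero a[1]·b[0] = (-2)·(1) = -2. Only the fibre through (1,0,·) is needed: R[1,0,:] = T[1,0,:] − Σₗ aₗ[1]bₗ[0]cₗ = [2, -4, -6] − (1)·(0)·[0, 2, 0] − (2)·(-2)·[-1, 1, 1] = [-2, 0, -2]. Then w[k] = R[1,0,k] / -2 for each k, giving w = [-2, 0, -2] / -2 = [1, 0, 1].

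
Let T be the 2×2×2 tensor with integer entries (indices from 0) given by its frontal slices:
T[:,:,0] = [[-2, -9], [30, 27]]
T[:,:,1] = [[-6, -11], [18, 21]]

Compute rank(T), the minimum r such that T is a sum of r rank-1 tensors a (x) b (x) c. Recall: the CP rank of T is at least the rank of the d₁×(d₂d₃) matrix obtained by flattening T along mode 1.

Lower bound: in the mode-1 unfolding of T (rows indexed by i, columns by (j,k)) the 2×2 minor on rows i ∈ {0, 1}, columns (j,k) ∈ {(0,0), (0,1)} is det [[-2, -6], [30, 18]] = 144 ≠ 0, so that unfolding has rank ≥ 2 and hence rank(T) ≥ 2 (CP rank is at least every unfolding rank, though it can be larger).
Upper bound: with S_k = T[:,:,k], the two rank-1 terms a₁b₁ᵀ, a₂b₂ᵀ are the rank-1 members of the pencil x·S₀ + y·S₁.
det(x·S₀ + y·S₁) is 216·x² + 288·xy + 72·y² = 72·(x + y)(3·x + y), vanishing at (x:y) = (1:-1) and (1:-3).
M₁ = S₀ − S₁ = [[4, 2], [12, 6]] = 2·[1, 3][2, 1]ᵀ and M₂ = S₀ − 3·S₁ = [[16, 24], [-24, -36]] = 4·[2, -3][2, 3]ᵀ, so take a₁ = [1, 3], b₁ = [2, 1], a₂ = [2, -3], b₂ = [2, 3].
Each slice is an integer combination of E₁ = a₁b₁ᵀ and E₂ = a₂b₂ᵀ: S₀ = 3·E₁ − 2·E₂, S₁ = E₁ − 2·E₂; reading off coefficients, c₁ = [3, 1] and c₂ = [-2, -2].
Hence T = [1, 3] (x) [2, 1] (x) [3, 1] + [2, -3] (x) [2, 3] (x) [-2, -2], so rank(T) ≤ 2.
These bounds meet, so rank(T) = 2.

2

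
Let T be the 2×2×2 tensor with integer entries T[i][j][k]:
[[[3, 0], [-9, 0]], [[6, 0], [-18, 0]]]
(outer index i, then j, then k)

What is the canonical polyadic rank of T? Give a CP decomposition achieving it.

Lower bound: T ≠ 0 (e.g. T[0,0,0] = 3), so rank(T) ≥ 1.
Upper bound: if T = a ⊗ b ⊗ c then every fibre of T is a multiple of the corresponding factor, so read the factors off the fibres through the nonzero entry T[0,0,0] = 3.
The mode-1 fibre T[:,0,0] = [3, 6] gives a = [1, 2] (primitive direction); the mode-2 fibre T[0,:,0] = [3, -9] gives b = [1, -3]; then c[k] = T[0,0,k] / (a[0]·b[0]) = [3, 0] / 1 = [3, 0].
Expanding [1, 2] ⊗ [1, -3] ⊗ [3, 0] reproduces all 8 entries of T, so T = [1, 2] ⊗ [1, -3] ⊗ [3, 0] and rank(T) ≤ 1.
These bounds meet, so rank(T) = 1.

rank(T) = 1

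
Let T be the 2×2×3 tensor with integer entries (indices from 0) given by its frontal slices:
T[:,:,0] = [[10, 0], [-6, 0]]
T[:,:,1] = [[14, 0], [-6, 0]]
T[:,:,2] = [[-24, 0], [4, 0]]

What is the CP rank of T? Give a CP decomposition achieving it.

rank(T) = 2

Lower bound: the mode-3 unfolding of T (rows indexed by k, columns by (i,j) = (0,0), (0,1), (1,0), (1,1)) is [[10, 0, -6, 0], [14, 0, -6, 0], [-24, 0, 4, 0]].
There the 2×2 minor on rows k ∈ {0, 1}, columns (i,j) ∈ {(0,0), (1,0)} is det [[10, -6], [14, -6]] = 24 ≠ 0, so this unfolding has rank ≥ 2; CP rank is at least every unfolding rank, so rank(T) ≥ 2. (Unfolding ranks only ever bound the CP rank from below — rank(T) can be strictly larger than all of them — so the matching upper bound has to come from an explicit 2-term decomposition.)
Upper bound — finding two terms. Every mode-2 slice of T is a multiple of one matrix: T[:,j,:] = b[j]·M with b = (1, 0) and M = [[10, 14, -24], [-6, -6, 4]] (rows indexed by i, columns by k). So it suffices to write M as a sum of two rank-1 matrices.
Splitting M by its rows (i = 0, 1), M = (1, 0)(10, 14, -24)ᵀ + (0, 1)(-6, -6, 4)ᵀ.
Hence T = (1, 0) ∘ (1, 0) ∘ (10, 14, -24) + (0, 1) ∘ (1, 0) ∘ (-6, -6, 4), so rank(T) ≤ 2.
These bounds meet, so rank(T) = 2.
Check entry T[0,0,2] = -24: (1)·(1)·(-24) + (0)·(1)·(4) = -24.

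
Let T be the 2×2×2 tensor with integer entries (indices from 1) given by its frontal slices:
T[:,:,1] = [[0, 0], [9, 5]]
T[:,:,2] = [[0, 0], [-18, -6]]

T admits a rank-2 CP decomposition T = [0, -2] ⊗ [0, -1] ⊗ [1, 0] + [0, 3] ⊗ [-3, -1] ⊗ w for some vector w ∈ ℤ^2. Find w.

Subtract the known terms from T to get the rank-1 residual R = [0, 3] ⊗ [-3, -1] ⊗ w, so R[i,j,k] = a[i]·b[j]·w[k]. Pick indices with nonzero a[2]·b[1] = (3)·(-3) = -9. Only the fibre through (2,1,·) is needed: R[2,1,:] = T[2,1,:] − Σₗ aₗ[2]bₗ[1]cₗ = [9, -18] − (-2)·(0)·[1, 0] = [9, -18]. Then w[k] = R[2,1,k] / -9 for each k, giving w = [9, -18] / -9 = [-1, 2].

w = [-1, 2]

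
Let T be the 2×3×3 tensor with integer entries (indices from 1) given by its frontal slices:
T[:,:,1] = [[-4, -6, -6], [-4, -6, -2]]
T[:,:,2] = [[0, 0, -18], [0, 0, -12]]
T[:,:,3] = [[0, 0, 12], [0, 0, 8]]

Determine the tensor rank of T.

Lower bound: the mode-1 unfolding of T (rows indexed by i, columns by (j,k) = (1,1), (1,2), (1,3), (2,1), (2,2), (2,3), (3,1), (3,2), (3,3)) is [[-4, 0, 0, -6, 0, 0, -6, -18, 12], [-4, 0, 0, -6, 0, 0, -2, -12, 8]].
There the 2×2 minor on rows i ∈ {1, 2}, columns (j,k) ∈ {(1,1), (3,1)} is det [[-4, -6], [-4, -2]] = -16 ≠ 0, so this unfolding has rank ≥ 2; CP rank is at least every unfolding rank, so rank(T) ≥ 2. (This is only a lower bound: in general the CP rank may exceed every unfolding rank, so we still need to exhibit 2 rank-1 terms summing to T.)
Upper bound — finding two terms. Write S_k = T[:,:,k] for the frontal slices: S₁ = [[-4, -6, -6], [-4, -6, -2]], S₂ = [[0, 0, -18], [0, 0, -12]], S₃ = [[0, 0, 12], [0, 0, 8]].
If T = a₁ ∘ b₁ ∘ c₁ + a₂ ∘ b₂ ∘ c₂ then each S_k = c₁[k]·a₁b₁ᵀ + c₂[k]·a₂b₂ᵀ. S₁ and S₂ are linearly independent, so a₁b₁ᵀ and a₂b₂ᵀ must span the same plane of matrices: they are the rank-1 matrices of the form x·S₁ + y·S₂.
The 2×2 minor of x·S₁ + y·S₂ on rows {1,2}, columns {1,3} is −16·x² − 24·xy = (-8)·(2·x + 3·y)(x), vanishing at (x:y) = (3:-2) and (0:1).
M₁ = 3·S₁ − 2·S₂ = [[-12, -18, 18], [-12, -18, 18]] = (-6)·(1, 1)(2, 3, -3)ᵀ and M₂ = S₂ = [[0, 0, -18], [0, 0, -12]] = (-6)·(3, 2)(0, 0, 1)ᵀ, so take a₁ = (1, 1), b₁ = (2, 3, -3), a₂ = (3, 2), b₂ = (0, 0, 1).
Each slice is an integer combination of E₁ = a₁b₁ᵀ and E₂ = a₂b₂ᵀ: S₁ = −2·E₁ − 4·E₂, S₂ = −6·E₂, S₃ = 4·E₂; reading off coefficients, c₁ = (-2, 0, 0) and c₂ = (-4, -6, 4).
Hence T = (1, 1) ∘ (2, 3, -3) ∘ (-2, 0, 0) + (3, 2) ∘ (0, 0, 1) ∘ (-4, -6, 4), so rank(T) ≤ 2.
These bounds meet, so rank(T) = 2.

2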